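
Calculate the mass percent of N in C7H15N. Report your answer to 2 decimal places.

12.38%

Molar mass = 7(12.01) + 15(1.008) + 1(14.01) = 113.200 g/mol
Mass of N per mole = 1 × 14.01 = 14.010 g
% N = 14.010 / 113.200 × 100 = 12.38%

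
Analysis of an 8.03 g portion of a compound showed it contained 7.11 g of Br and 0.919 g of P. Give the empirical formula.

Moles — Br: 7.11 / 79.90 = 0.08899 mol; P: 0.919 / 30.97 = 0.02967 mol
Ratios (÷ 0.02967): Br 2.999, P 1.000
→ Br3P

Br3P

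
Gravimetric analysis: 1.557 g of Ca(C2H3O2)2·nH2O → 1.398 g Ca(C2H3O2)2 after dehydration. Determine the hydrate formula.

Ca(C2H3O2)2·H2O

Mass of water lost = 1.557 − 1.398 = 0.159 g → 0.159 / 18.02 = 0.008824 mol H2O
Molar mass of Ca(C2H3O2)2 = 158.17 g/mol → mol Ca(C2H3O2)2 = 1.398 / 158.17 = 0.008839
n = 0.008824 / 0.008839 = 1.00 ≈ 1 → Ca(C2H3O2)2·H2O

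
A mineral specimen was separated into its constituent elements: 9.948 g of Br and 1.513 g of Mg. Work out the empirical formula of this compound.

Br2Mg

Br: 9.948 g ÷ 79.90 g/mol = 0.1245 mol
Mg: 1.513 g ÷ 24.31 g/mol = 0.06224 mol
Smallest is Mg at 0.06224 mol; normalising gives Br 2.000, Mg 1.000
≈ 2:1 → Br2Mg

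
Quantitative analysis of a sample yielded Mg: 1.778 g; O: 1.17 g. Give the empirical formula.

Mg: 1.778 g ÷ 24.31 g/mol = 0.07314 mol
O: 1.17 g ÷ 16.00 g/mol = 0.07312 mol
Divide by the smallest (0.07312 mol O): Mg 1.000, O 1.000
→ MgO

MgO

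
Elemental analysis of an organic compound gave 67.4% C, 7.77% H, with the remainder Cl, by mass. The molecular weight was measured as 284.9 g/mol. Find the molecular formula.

C16H22Cl2

Assume 100 g: 67.4 g C, 7.77 g H, 24.83 g Cl.
Moles — C: 67.4 / 12.01 = 5.612 mol; H: 7.77 / 1.008 = 7.708 mol; Cl: 24.83 / 35.45 = 0.7004 mol
Ratios (÷ 0.7004): C 8.012, H 11.005, Cl 1.000
Ratio ≈ 8:11:1, so the empirical formula is C8H11Cl
Empirical-formula mass = 142.62 g/mol
n = 284.9 / 142.62 = 2.00 ≈ 2
Molecular formula = (C8H11Cl)×2 = C16H22Cl2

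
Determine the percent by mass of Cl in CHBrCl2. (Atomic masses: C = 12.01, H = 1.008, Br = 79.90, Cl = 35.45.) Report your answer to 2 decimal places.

Molar mass = 1(12.01) + 1(1.008) + 1(79.90) + 2(35.45) = 163.818 g/mol
Mass of Cl per mole = 2 × 35.45 = 70.900 g
% Cl = 70.900 / 163.818 × 100 = 43.28%

43.28%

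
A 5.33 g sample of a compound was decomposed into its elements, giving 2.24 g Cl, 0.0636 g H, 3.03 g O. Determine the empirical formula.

ClHO3

Cl: 2.24 g ÷ 35.45 g/mol = 0.06319 mol
H: 0.0636 g ÷ 1.008 g/mol = 0.0631 mol
O: 3.03 g ÷ 16.00 g/mol = 0.1894 mol
Ratios (÷ 0.0631): Cl 1.001, H 1.000, O 3.001
≈ 1:1:3 → ClHO3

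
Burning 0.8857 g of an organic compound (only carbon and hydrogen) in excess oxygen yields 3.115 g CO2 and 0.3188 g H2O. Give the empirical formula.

mol C = 3.115 / 44.01 = 0.07078; mass C = 0.07078 × 12.01 = 0.8501 g
mol H = 2 × (0.3188 / 18.02) = 0.03538; mass H = 0.03538 × 1.008 = 0.03567 g
Ratios (÷ 0.03538): C 2.000, H 1.000
Ratio ≈ 2:1, so the empirical formula is C2H

C2H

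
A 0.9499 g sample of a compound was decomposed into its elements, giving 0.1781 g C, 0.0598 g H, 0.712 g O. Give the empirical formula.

n(C) = 0.1781/12.01 = 0.01483, n(H) = 0.0598/1.008 = 0.05933, n(O) = 0.712/16.00 = 0.0445
Smallest is C at 0.01483 mol; normalising gives C 1.000, H 4.001, O 3.001
→ CH4O3

CH4O3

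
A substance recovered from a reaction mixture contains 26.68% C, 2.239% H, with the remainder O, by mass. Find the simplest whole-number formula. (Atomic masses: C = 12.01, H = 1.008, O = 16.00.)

Assume 100 g: 26.68 g C, 2.239 g H, 71.081 g O.
C: 26.68 g ÷ 12.01 g/mol = 2.221 mol
H: 2.239 g ÷ 1.008 g/mol = 2.221 mol
O: 71.081 g ÷ 16.00 g/mol = 4.443 mol
Smallest is H at 2.221 mol; normalising gives C 1.000, H 1.000, O 2.000
→ CHO2

CHO2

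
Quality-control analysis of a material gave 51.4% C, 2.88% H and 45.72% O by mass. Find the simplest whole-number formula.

C3H2O2

Assume 100 g: 51.4 g C, 2.88 g H, 45.72 g O.
C: 51.4 g ÷ 12.01 g/mol = 4.28 mol
H: 2.88 g ÷ 1.008 g/mol = 2.857 mol
O: 45.72 g ÷ 16.00 g/mol = 2.857 mol
Smallest is H at 2.857 mol; normalising gives C 1.498, H 1.000, O 1.000
×2: C 3.00, H 2.00, O 2.00 → C3H2O2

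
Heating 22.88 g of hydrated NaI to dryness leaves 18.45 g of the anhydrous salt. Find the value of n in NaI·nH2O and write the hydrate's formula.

Mass of water lost = 22.88 − 18.45 = 4.43 g → 4.43 / 18.02 = 0.2458 mol H2O
Molar mass of NaI = 149.89 g/mol → mol NaI = 18.45 / 149.89 = 0.1231
n = 0.2458 / 0.1231 = 2.00 ≈ 2 → NaI·2H2O

NaI·2H2O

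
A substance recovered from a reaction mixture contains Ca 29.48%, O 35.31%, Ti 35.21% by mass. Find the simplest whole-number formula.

Assume 100 g: 29.48 g Ca, 35.31 g O, 35.21 g Ti.
n(Ca) = 29.48/40.08 = 0.7355, n(O) = 35.31/16.00 = 2.207, n(Ti) = 35.21/47.87 = 0.7355
Ratios (÷ 0.7355): Ca 1.000, O 3.000, Ti 1.000
Ratio ≈ 1:3:1, so the empirical formula is CaO3Ti

CaO3Ti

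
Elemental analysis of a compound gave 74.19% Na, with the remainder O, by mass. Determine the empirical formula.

Assume 100 g: 74.19 g Na, 25.81 g O.
Na: 74.19 g ÷ 22.99 g/mol = 3.227 mol
O: 25.81 g ÷ 16.00 g/mol = 1.613 mol
Divide by the smallest (1.613 mol O): Na 2.000, O 1.000
Ratio ≈ 2:1, so the empirical formula is Na2O

Na2O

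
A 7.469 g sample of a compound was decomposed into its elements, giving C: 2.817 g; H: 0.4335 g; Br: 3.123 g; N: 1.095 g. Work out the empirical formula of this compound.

C6H11BrN2

Moles — C: 2.817 / 12.01 = 0.2346 mol; H: 0.4335 / 1.008 = 0.4301 mol; Br: 3.123 / 79.90 = 0.03909 mol; N: 1.095 / 14.01 = 0.07816 mol
Divide by the smallest (0.03909 mol Br): C 6.001, H 11.003, Br 1.000, N 2.000
→ C6H11BrN2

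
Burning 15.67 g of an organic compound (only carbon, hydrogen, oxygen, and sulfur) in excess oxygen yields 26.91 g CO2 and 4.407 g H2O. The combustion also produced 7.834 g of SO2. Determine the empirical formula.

C5H4O2S

mol C = 26.91 / 44.01 = 0.6115; mass C = 0.6115 × 12.01 = 7.344 g
mol H = 2 × (4.407 / 18.02) = 0.4891; mass H = 0.4891 × 1.008 = 0.4930 g
mol S = 7.834 / 64.07 = 0.1223; mass S = 3.921 g
mass O = 15.67 − (11.76) = 3.912 g → mol O = 0.2445
Divide by the smallest (0.1223 mol S): C 5.001, H 4.000, O 2.000, S 1.000
Ratio ≈ 5:4:2:1, so the empirical formula is C5H4O2S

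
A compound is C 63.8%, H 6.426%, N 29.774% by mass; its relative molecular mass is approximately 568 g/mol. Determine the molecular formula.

C30H36N12

Assume 100 g: 63.8 g C, 6.426 g H, 29.774 g N.
n(C) = 63.8/12.01 = 5.312, n(H) = 6.426/1.008 = 6.375, n(N) = 29.774/14.01 = 2.125
Divide by the smallest (2.125 mol N): C 2.500, H 3.000, N 1.000
Multiply by 2: C 5.00, H 6.00, N 2.00 → C5H6N2
Empirical-formula mass = 94.12 g/mol
n = 568 / 94.12 = 6.03 ≈ 6
Molecular formula = (C5H6N2)×6 = C30H36N12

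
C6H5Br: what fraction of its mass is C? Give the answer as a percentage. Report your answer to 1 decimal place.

Molar mass = 6(12.01) + 5(1.008) + 1(79.90) = 157.000 g/mol
Mass of C per mole = 6 × 12.01 = 72.060 g
% C = 72.060 / 157.000 × 100 = 45.9%

45.9%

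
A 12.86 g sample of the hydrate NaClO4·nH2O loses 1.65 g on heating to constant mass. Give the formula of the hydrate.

Mass of anhydrous NaClO4 = 12.86 − 1.65 = 11.21 g
mol H2O = 1.65 / 18.02 = 0.09156
Molar mass of NaClO4 = 122.44 g/mol → mol NaClO4 = 11.21 / 122.44 = 0.09156
n = 0.09156 / 0.09156 = 1.00 ≈ 1 → NaClO4·H2O

NaClO4·H2O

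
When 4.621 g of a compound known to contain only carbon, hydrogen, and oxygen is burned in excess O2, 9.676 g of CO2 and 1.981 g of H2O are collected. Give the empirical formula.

C2H2O

mol C = 9.676 / 44.01 = 0.2199; mass C = 0.2199 × 12.01 = 2.641 g
mol H = 2 × (1.981 / 18.02) = 0.2199; mass H = 0.2199 × 1.008 = 0.2216 g
mass O = 4.621 − (2.862) = 1.759 g → mol O = 0.1099
Divide by the smallest (0.1099 mol O): C 2.000, H 2.000, O 1.000
→ C2H2O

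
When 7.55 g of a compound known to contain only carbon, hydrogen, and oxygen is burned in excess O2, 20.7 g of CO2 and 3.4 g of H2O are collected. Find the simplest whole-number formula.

C5H4O

mol C = 20.7 / 44.01 = 0.4703; mass C = 0.4703 × 12.01 = 5.649 g
mol H = 2 × (3.4 / 18.02) = 0.3774; mass H = 0.3774 × 1.008 = 0.3804 g
mass O = 7.55 − (6.029) = 1.521 g → mol O = 0.09505
Divide by the smallest (0.09505 mol O): C 4.949, H 3.970, O 1.000
→ C5H4O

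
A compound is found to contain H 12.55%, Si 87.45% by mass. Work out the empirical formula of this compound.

Assume 100 g: 12.55 g H, 87.45 g Si.
Moles — H: 12.55 / 1.008 = 12.45 mol; Si: 87.45 / 28.09 = 3.113 mol
Smallest is Si at 3.113 mol; normalising gives H 3.999, Si 1.000
→ H4Si

H4Si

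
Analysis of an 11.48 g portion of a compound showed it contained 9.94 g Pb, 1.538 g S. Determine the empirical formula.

n(Pb) = 9.94/207.2 = 0.04797, n(S) = 1.538/32.07 = 0.04796
Divide by the smallest (0.04796 mol S): Pb 1.000, S 1.000
≈ 1:1 → PbS

PbS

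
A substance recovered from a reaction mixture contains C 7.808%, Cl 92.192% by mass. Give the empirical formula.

Assume 100 g: 7.808 g C, 92.192 g Cl.
Moles — C: 7.808 / 12.01 = 0.6501 mol; Cl: 92.192 / 35.45 = 2.601 mol
Divide by the smallest (0.6501 mol C): C 1.000, Cl 4.000
Ratio ≈ 1:4, so the empirical formula is CCl4

CCl4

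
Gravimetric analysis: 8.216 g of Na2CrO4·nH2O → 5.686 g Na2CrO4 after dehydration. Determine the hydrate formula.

Na2CrO4·4H2O

Mass of water lost = 8.216 − 5.686 = 2.53 g → 2.53 / 18.02 = 0.1404 mol H2O
Molar mass of Na2CrO4 = 161.98 g/mol → mol Na2CrO4 = 5.686 / 161.98 = 0.0351
n = 0.1404 / 0.0351 = 4.00 ≈ 4 → Na2CrO4·4H2O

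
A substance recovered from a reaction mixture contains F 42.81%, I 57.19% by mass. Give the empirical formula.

Assume 100 g: 42.81 g F, 57.19 g I.
F: 42.81 g ÷ 19.00 g/mol = 2.253 mol
I: 57.19 g ÷ 126.90 g/mol = 0.4507 mol
Ratios (÷ 0.4507): F 5.000, I 1.000
≈ 5:1 → F5I

F5I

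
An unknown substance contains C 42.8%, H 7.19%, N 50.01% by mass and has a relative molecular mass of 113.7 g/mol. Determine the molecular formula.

Assume 100 g: 42.8 g C, 7.19 g H, 50.01 g N.
Moles — C: 42.8 / 12.01 = 3.564 mol; H: 7.19 / 1.008 = 7.133 mol; N: 50.01 / 14.01 = 3.57 mol
Smallest is C at 3.564 mol; normalising gives C 1.000, H 2.002, N 1.002
≈ 1:2:1 → CH2N
Empirical-formula mass = 28.04 g/mol
n = 113.7 / 28.04 = 4.06 ≈ 4
Molecular formula = (CH2N)×4 = C4H8N4

C4H8N4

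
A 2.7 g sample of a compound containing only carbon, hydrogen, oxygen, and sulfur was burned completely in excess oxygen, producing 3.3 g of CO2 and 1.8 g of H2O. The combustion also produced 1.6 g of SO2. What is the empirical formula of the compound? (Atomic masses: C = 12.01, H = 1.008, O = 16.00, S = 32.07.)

mol C = 3.3 / 44.01 = 0.07498; mass C = 0.07498 × 12.01 = 0.9005 g
mol H = 2 × (1.8 / 18.02) = 0.1998; mass H = 0.1998 × 1.008 = 0.2014 g
mol S = 1.6 / 64.07 = 0.02497; mass S = 0.8009 g
mass O = 2.7 − (1.903) = 0.7972 g → mol O = 0.04983
Ratios (÷ 0.02497): C 3.003, H 8.000, O 1.995, S 1.000
→ C3H8O2S

C3H8O2S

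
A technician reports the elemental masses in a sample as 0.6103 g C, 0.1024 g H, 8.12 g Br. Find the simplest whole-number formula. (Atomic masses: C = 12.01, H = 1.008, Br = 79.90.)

n(C) = 0.6103/12.01 = 0.05082, n(H) = 0.1024/1.008 = 0.1016, n(Br) = 8.12/79.90 = 0.1016
Ratios (÷ 0.05082): C 1.000, H 1.999, Br 2.000
→ CH2Br2

CH2Br2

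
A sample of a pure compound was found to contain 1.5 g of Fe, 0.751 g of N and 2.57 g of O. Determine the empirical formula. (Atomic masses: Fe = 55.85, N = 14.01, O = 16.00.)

Fe: 1.5 g ÷ 55.85 g/mol = 0.02686 mol
N: 0.751 g ÷ 14.01 g/mol = 0.0536 mol
O: 2.57 g ÷ 16.00 g/mol = 0.1606 mol
Ratios (÷ 0.02686): Fe 1.000, N 1.996, O 5.981
→ FeN2O6

FeN2O6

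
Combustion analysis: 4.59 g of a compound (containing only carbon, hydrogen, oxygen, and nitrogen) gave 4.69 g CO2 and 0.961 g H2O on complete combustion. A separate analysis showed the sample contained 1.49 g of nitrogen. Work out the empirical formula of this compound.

CHNO

mol C = 4.69 / 44.01 = 0.1066; mass C = 0.1066 × 12.01 = 1.280 g
mol H = 2 × (0.961 / 18.02) = 0.1067; mass H = 0.1067 × 1.008 = 0.1075 g
mol N = 1.49 / 14.01 = 0.1064
mass O = 4.59 − (2.877) = 1.713 g → mol O = 0.1070
Divide by the smallest (0.1064 mol N): C 1.002, H 1.003, N 1.000, O 1.006
→ CHNO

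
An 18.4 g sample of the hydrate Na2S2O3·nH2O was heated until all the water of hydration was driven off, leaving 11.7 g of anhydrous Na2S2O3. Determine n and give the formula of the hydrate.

Na2S2O3·5H2O

Mass of water lost = 18.4 − 11.7 = 6.7 g → 6.7 / 18.02 = 0.3718 mol H2O
Molar mass of Na2S2O3 = 158.12 g/mol → mol Na2S2O3 = 11.7 / 158.12 = 0.07399
n = 0.3718 / 0.07399 = 5.02 ≈ 5 → Na2S2O3·5H2O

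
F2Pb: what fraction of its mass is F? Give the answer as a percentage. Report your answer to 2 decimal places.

Molar mass = 2(19.00) + 1(207.2) = 245.200 g/mol
Mass of F per mole = 2 × 19.00 = 38.000 g
% F = 38.000 / 245.200 × 100 = 15.50%

15.50%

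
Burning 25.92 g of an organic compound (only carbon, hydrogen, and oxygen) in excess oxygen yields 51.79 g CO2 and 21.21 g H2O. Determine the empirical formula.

mol C = 51.79 / 44.01 = 1.177; mass C = 1.177 × 12.01 = 14.13 g
mol H = 2 × (21.21 / 18.02) = 2.354; mass H = 2.354 × 1.008 = 2.373 g
mass O = 25.92 − (16.51) = 9.414 g → mol O = 0.5884
Smallest is O at 0.5884 mol; normalising gives C 2.000, H 4.001, O 1.000
→ C2H4O

C2H4O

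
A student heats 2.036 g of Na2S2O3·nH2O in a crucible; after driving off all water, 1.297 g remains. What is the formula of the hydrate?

Mass of water lost = 2.036 − 1.297 = 0.739 g → 0.739 / 18.02 = 0.04101 mol H2O
Molar mass of Na2S2O3 = 158.12 g/mol → mol Na2S2O3 = 1.297 / 158.12 = 0.008203
n = 0.04101 / 0.008203 = 5.00 ≈ 5 → Na2S2O3·5H2O

Na2S2O3·5H2O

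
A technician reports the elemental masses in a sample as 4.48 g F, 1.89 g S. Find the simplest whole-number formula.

F4S

Moles — F: 4.48 / 19.00 = 0.2358 mol; S: 1.89 / 32.07 = 0.05893 mol
Smallest is S at 0.05893 mol; normalising gives F 4.001, S 1.000
≈ 4:1 → F4S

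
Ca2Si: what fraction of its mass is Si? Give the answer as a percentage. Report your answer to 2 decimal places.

25.95%

Molar mass = 2(40.08) + 1(28.09) = 108.250 g/mol
Mass of Si per mole = 1 × 28.09 = 28.090 g
% Si = 28.090 / 108.250 × 100 = 25.95%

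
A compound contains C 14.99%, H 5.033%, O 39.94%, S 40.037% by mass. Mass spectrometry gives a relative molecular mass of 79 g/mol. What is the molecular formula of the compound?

CH4O2S

Assume 100 g: 14.99 g C, 5.033 g H, 39.94 g O, 40.037 g S.
n(C) = 14.99/12.01 = 1.248, n(H) = 5.033/1.008 = 4.993, n(O) = 39.94/16.00 = 2.496, n(S) = 40.037/32.07 = 1.248
Divide by the smallest (1.248 mol C): C 1.000, H 4.000, O 2.000, S 1.000
→ CH4O2S
Empirical-formula mass = 80.11 g/mol
n = 79 / 80.11 = 0.99 ≈ 1
Molecular formula = empirical formula = CH4O2S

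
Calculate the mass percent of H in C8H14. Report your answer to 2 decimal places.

12.81%

Molar mass = 8(12.01) + 14(1.008) = 110.192 g/mol
Mass of H per mole = 14 × 1.008 = 14.112 g
% H = 14.112 / 110.192 × 100 = 12.81%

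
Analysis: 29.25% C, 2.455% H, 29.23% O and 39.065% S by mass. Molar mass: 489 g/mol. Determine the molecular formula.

Assume 100 g: 29.25 g C, 2.455 g H, 29.23 g O, 39.065 g S.
Moles — C: 29.25 / 12.01 = 2.435 mol; H: 2.455 / 1.008 = 2.436 mol; O: 29.23 / 16.00 = 1.827 mol; S: 39.065 / 32.07 = 1.218 mol
Divide by the smallest (1.218 mol S): C 1.999, H 1.999, O 1.500, S 1.000
Multiply by 2: C 4.00, H 4.00, O 3.00, S 2.00 → C4H4O3S2
Empirical-formula mass = 164.21 g/mol
n = 489 / 164.21 = 2.98 ≈ 3
Molecular formula = (C4H4O3S2)×3 = C12H12O9S6

C12H12O9S6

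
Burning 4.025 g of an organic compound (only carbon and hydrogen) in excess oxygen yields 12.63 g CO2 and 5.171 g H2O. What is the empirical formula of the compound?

CH2

mol C = 12.63 / 44.01 = 0.2870; mass C = 0.2870 × 12.01 = 3.447 g
mol H = 2 × (5.171 / 18.02) = 0.5739; mass H = 0.5739 × 1.008 = 0.5785 g
Divide by the smallest (0.287 mol C): C 1.000, H 2.000
≈ 1:2 → CH2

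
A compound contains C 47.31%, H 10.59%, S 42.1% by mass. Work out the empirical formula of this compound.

Assume 100 g: 47.31 g C, 10.59 g H, 42.1 g S.
n(C) = 47.31/12.01 = 3.939, n(H) = 10.59/1.008 = 10.51, n(S) = 42.1/32.07 = 1.313
Ratios (÷ 1.313): C 3.001, H 8.003, S 1.000
→ C3H8S

C3H8S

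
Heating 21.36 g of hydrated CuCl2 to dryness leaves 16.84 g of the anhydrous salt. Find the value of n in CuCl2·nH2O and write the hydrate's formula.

Mass of water lost = 21.36 − 16.84 = 4.52 g → 4.52 / 18.02 = 0.2508 mol H2O
Molar mass of CuCl2 = 134.45 g/mol → mol CuCl2 = 16.84 / 134.45 = 0.1253
n = 0.2508 / 0.1253 = 2.00 ≈ 2 → CuCl2·2H2O

CuCl2·2H2O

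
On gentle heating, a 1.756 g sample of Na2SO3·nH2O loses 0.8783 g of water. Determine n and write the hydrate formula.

Na2SO3·7H2O

Mass of anhydrous Na2SO3 = 1.756 − 0.8783 = 0.8777 g
mol H2O = 0.8783 / 18.02 = 0.04874
Molar mass of Na2SO3 = 126.05 g/mol → mol Na2SO3 = 0.8777 / 126.05 = 0.006963
n = 0.04874 / 0.006963 = 7.00 ≈ 7 → Na2SO3·7H2O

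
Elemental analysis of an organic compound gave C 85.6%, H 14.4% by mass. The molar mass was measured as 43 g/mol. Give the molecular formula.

C3H6

Assume 100 g: 85.6 g C, 14.4 g H.
n(C) = 85.6/12.01 = 7.127, n(H) = 14.4/1.008 = 14.29
Ratios (÷ 7.127): C 1.000, H 2.004
Ratio ≈ 1:2, so the empirical formula is CH2
Empirical-formula mass = 14.03 g/mol
n = 43 / 14.03 = 3.07 ≈ 3
Molecular formula = (CH2)×3 = C3H6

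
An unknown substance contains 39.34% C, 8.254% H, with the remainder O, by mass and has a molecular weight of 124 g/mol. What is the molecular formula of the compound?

Assume 100 g: 39.34 g C, 8.254 g H, 52.406 g O.
C: 39.34 g ÷ 12.01 g/mol = 3.276 mol
H: 8.254 g ÷ 1.008 g/mol = 8.188 mol
O: 52.406 g ÷ 16.00 g/mol = 3.275 mol
Divide by the smallest (3.275 mol O): C 1.000, H 2.500, O 1.000
Scaling by 2: C 2.00, H 5.00, O 2.00 → C2H5O2
Empirical-formula mass = 61.06 g/mol
n = 124 / 61.06 = 2.03 ≈ 2
Molecular formula = (C2H5O2)×2 = C4H10O4

C4H10O4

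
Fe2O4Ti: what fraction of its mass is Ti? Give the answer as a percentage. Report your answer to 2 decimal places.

Molar mass = 2(55.85) + 4(16.00) + 1(47.87) = 223.570 g/mol
Mass of Ti per mole = 1 × 47.87 = 47.870 g
% Ti = 47.870 / 223.570 × 100 = 21.41%

21.41%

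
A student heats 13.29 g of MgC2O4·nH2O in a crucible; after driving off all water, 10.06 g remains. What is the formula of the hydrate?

MgC2O4·2H2O

Mass of water lost = 13.29 − 10.06 = 3.23 g → 3.23 / 18.02 = 0.1792 mol H2O
Molar mass of MgC2O4 = 112.33 g/mol → mol MgC2O4 = 10.06 / 112.33 = 0.08956
n = 0.1792 / 0.08956 = 2.00 ≈ 2 → MgC2O4·2H2O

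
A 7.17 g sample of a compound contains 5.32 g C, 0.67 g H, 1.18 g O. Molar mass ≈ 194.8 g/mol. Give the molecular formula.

n(C) = 5.32/12.01 = 0.443, n(H) = 0.67/1.008 = 0.6647, n(O) = 1.18/16.00 = 0.07375
Smallest is O at 0.07375 mol; normalising gives C 6.006, H 9.013, O 1.000
Ratio ≈ 6:9:1, so the empirical formula is C6H9O
Empirical-formula mass = 97.13 g/mol
n = 194.8 / 97.13 = 2.01 ≈ 2
Molecular formula = (C6H9O)×2 = C12H18O2

C12H18O2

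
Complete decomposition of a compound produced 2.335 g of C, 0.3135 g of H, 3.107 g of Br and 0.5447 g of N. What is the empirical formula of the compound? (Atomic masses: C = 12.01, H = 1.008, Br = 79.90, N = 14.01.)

C5H8BrN

n(C) = 2.335/12.01 = 0.1944, n(H) = 0.3135/1.008 = 0.311, n(Br) = 3.107/79.90 = 0.03889, n(N) = 0.5447/14.01 = 0.03888
Ratios (÷ 0.03888): C 5.001, H 7.999, Br 1.000, N 1.000
≈ 5:8:1:1 → C5H8BrN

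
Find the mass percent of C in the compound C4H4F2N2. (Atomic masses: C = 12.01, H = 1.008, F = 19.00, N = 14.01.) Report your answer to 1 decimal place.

Molar mass = 4(12.01) + 4(1.008) + 2(19.00) + 2(14.01) = 118.092 g/mol
Mass of C per mole = 4 × 12.01 = 48.040 g
% C = 48.040 / 118.092 × 100 = 40.7%

40.7%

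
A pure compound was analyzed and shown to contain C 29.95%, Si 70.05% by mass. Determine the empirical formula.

CSi

Assume 100 g: 29.95 g C, 70.05 g Si.
Moles — C: 29.95 / 12.01 = 2.494 mol; Si: 70.05 / 28.09 = 2.494 mol
Ratios (÷ 2.494): C 1.000, Si 1.000
Ratio ≈ 1:1, so the empirical formula is CSi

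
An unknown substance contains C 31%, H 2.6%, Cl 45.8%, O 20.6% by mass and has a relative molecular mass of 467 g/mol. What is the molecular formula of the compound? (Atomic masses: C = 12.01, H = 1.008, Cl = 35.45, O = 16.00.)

C12H12Cl6O6

Assume 100 g: 31 g C, 2.6 g H, 45.8 g Cl, 20.6 g O.
Moles — C: 31 / 12.01 = 2.581 mol; H: 2.6 / 1.008 = 2.579 mol; Cl: 45.8 / 35.45 = 1.292 mol; O: 20.6 / 16.00 = 1.288 mol
Smallest is O at 1.288 mol; normalising gives C 2.005, H 2.003, Cl 1.003, O 1.000
→ C2H2ClO
Empirical-formula mass = 77.49 g/mol
n = 467 / 77.49 = 6.03 ≈ 6
Molecular formula = (C2H2ClO)×6 = C12H12Cl6O6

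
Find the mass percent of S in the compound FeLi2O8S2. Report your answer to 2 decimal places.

24.49%

Molar mass = 1(55.85) + 2(6.94) + 8(16.00) + 2(32.07) = 261.870 g/mol
Mass of S per mole = 2 × 32.07 = 64.140 g
% S = 64.140 / 261.870 × 100 = 24.49%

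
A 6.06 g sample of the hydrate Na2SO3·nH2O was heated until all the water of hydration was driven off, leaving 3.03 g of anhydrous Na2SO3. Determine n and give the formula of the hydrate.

Na2SO3·7H2O

Mass of water lost = 6.06 − 3.03 = 3.03 g → 3.03 / 18.02 = 0.1681 mol H2O
Molar mass of Na2SO3 = 126.05 g/mol → mol Na2SO3 = 3.03 / 126.05 = 0.02404
n = 0.1681 / 0.02404 = 7.00 ≈ 7 → Na2SO3·7H2O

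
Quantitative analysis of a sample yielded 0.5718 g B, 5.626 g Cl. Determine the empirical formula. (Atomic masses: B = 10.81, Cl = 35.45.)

n(B) = 0.5718/10.81 = 0.0529, n(Cl) = 5.626/35.45 = 0.1587
Divide by the smallest (0.0529 mol B): B 1.000, Cl 3.000
→ BCl3

BCl3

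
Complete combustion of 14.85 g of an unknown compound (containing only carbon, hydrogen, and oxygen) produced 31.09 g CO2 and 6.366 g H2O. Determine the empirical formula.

mol C = 31.09 / 44.01 = 0.7064; mass C = 0.7064 × 12.01 = 8.484 g
mol H = 2 × (6.366 / 18.02) = 0.7065; mass H = 0.7065 × 1.008 = 0.7122 g
mass O = 14.85 − (9.196) = 5.654 g → mol O = 0.3533
Ratios (÷ 0.3533): C 1.999, H 2.000, O 1.000
→ C2H2O

C2H2O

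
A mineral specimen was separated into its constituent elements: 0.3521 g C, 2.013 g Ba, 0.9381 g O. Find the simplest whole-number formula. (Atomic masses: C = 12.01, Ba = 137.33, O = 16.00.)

C2BaO4

C: 0.3521 g ÷ 12.01 g/mol = 0.02932 mol
Ba: 2.013 g ÷ 137.33 g/mol = 0.01466 mol
O: 0.9381 g ÷ 16.00 g/mol = 0.05863 mol
Ratios (÷ 0.01466): C 2.000, Ba 1.000, O 4.000
Ratio ≈ 2:1:4, so the empirical formula is C2BaO4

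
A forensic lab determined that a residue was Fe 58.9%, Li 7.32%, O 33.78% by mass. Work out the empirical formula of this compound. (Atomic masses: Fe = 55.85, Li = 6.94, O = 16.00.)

FeLiO2

Assume 100 g: 58.9 g Fe, 7.32 g Li, 33.78 g O.
Fe: 58.9 g ÷ 55.85 g/mol = 1.055 mol
Li: 7.32 g ÷ 6.94 g/mol = 1.055 mol
O: 33.78 g ÷ 16.00 g/mol = 2.111 mol
Divide by the smallest (1.055 mol Fe): Fe 1.000, Li 1.000, O 2.002
≈ 1:1:2 → FeLiO2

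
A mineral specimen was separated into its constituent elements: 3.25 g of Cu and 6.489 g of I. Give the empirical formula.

CuI

n(Cu) = 3.25/63.55 = 0.05114, n(I) = 6.489/126.90 = 0.05113
Divide by the smallest (0.05113 mol I): Cu 1.000, I 1.000
→ CuI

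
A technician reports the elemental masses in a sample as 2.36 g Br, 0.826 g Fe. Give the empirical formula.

Br: 2.36 g ÷ 79.90 g/mol = 0.02954 mol
Fe: 0.826 g ÷ 55.85 g/mol = 0.01479 mol
Ratios (÷ 0.01479): Br 1.997, Fe 1.000
≈ 2:1 → Br2Fe

Br2Fe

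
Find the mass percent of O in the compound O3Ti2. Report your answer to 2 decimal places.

33.39%

Molar mass = 3(16.00) + 2(47.87) = 143.740 g/mol
Mass of O per mole = 3 × 16.00 = 48.000 g
% O = 48.000 / 143.740 × 100 = 33.39%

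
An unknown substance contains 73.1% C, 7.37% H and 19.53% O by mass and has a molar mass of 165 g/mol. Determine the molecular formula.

C10H12O2

Assume 100 g: 73.1 g C, 7.37 g H, 19.53 g O.
C: 73.1 g ÷ 12.01 g/mol = 6.087 mol
H: 7.37 g ÷ 1.008 g/mol = 7.312 mol
O: 19.53 g ÷ 16.00 g/mol = 1.221 mol
Divide by the smallest (1.221 mol O): C 4.986, H 5.990, O 1.000
≈ 5:6:1 → C5H6O
Empirical-formula mass = 82.10 g/mol
n = 165 / 82.10 = 2.01 ≈ 2
Molecular formula = (C5H6O)×2 = C10H12O2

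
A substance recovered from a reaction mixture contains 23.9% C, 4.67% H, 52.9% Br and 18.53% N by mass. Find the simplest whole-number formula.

C3H7BrN2

Assume 100 g: 23.9 g C, 4.67 g H, 52.9 g Br, 18.53 g N.
n(C) = 23.9/12.01 = 1.99, n(H) = 4.67/1.008 = 4.633, n(Br) = 52.9/79.90 = 0.6621, n(N) = 18.53/14.01 = 1.323
Divide by the smallest (0.6621 mol Br): C 3.006, H 6.998, Br 1.000, N 1.998
Ratio ≈ 3:7:1:2, so the empirical formula is C3H7BrN2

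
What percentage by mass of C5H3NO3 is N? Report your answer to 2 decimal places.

11.20%

Molar mass = 5(12.01) + 3(1.008) + 1(14.01) + 3(16.00) = 125.084 g/mol
Mass of N per mole = 1 × 14.01 = 14.010 g
% N = 14.010 / 125.084 × 100 = 11.20%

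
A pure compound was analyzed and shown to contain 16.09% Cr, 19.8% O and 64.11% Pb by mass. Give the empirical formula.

CrO4Pb

Assume 100 g: 16.09 g Cr, 19.8 g O, 64.11 g Pb.
Moles — Cr: 16.09 / 52.00 = 0.3094 mol; O: 19.8 / 16.00 = 1.238 mol; Pb: 64.11 / 207.2 = 0.3094 mol
Smallest is Pb at 0.3094 mol; normalising gives Cr 1.000, O 4.000, Pb 1.000
≈ 1:4:1 → CrO4Pb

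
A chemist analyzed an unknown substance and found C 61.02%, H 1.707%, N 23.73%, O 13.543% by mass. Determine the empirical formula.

C6H2N2O

Assume 100 g: 61.02 g C, 1.707 g H, 23.73 g N, 13.543 g O.
C: 61.02 g ÷ 12.01 g/mol = 5.081 mol
H: 1.707 g ÷ 1.008 g/mol = 1.693 mol
N: 23.73 g ÷ 14.01 g/mol = 1.694 mol
O: 13.543 g ÷ 16.00 g/mol = 0.8464 mol
Divide by the smallest (0.8464 mol O): C 6.003, H 2.001, N 2.001, O 1.000
→ C6H2N2O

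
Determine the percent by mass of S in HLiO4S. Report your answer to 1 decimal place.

Molar mass = 1(1.008) + 1(6.94) + 4(16.00) + 1(32.07) = 104.018 g/mol
Mass of S per mole = 1 × 32.07 = 32.070 g
% S = 32.070 / 104.018 × 100 = 30.8%

30.8%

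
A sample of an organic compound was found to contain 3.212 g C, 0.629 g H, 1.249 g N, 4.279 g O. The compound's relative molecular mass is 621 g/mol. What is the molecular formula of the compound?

C18H42N6O18

C: 3.212 g ÷ 12.01 g/mol = 0.2674 mol
H: 0.629 g ÷ 1.008 g/mol = 0.624 mol
N: 1.249 g ÷ 14.01 g/mol = 0.08915 mol
O: 4.279 g ÷ 16.00 g/mol = 0.2674 mol
Smallest is N at 0.08915 mol; normalising gives C 3.000, H 6.999, N 1.000, O 3.000
Ratio ≈ 3:7:1:3, so the empirical formula is C3H7NO3
Empirical-formula mass = 105.10 g/mol
n = 621 / 105.10 = 5.91 ≈ 6
Molecular formula = (C3H7NO3)×6 = C18H42N6O18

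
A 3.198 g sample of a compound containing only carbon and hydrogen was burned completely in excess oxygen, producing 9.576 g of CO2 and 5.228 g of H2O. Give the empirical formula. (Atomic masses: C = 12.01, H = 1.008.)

mol C = 9.576 / 44.01 = 0.2176; mass C = 0.2176 × 12.01 = 2.613 g
mol H = 2 × (5.228 / 18.02) = 0.5802; mass H = 0.5802 × 1.008 = 0.5849 g
Smallest is C at 0.2176 mol; normalising gives C 1.000, H 2.667
Multiply by 3: C 3.00, H 8.00 → C3H8

C3H8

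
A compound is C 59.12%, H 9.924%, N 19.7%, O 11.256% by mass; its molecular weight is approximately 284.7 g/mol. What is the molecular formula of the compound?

Assume 100 g: 59.12 g C, 9.924 g H, 19.7 g N, 11.256 g O.
Moles — C: 59.12 / 12.01 = 4.923 mol; H: 9.924 / 1.008 = 9.845 mol; N: 19.7 / 14.01 = 1.406 mol; O: 11.256 / 16.00 = 0.7035 mol
Divide by the smallest (0.7035 mol O): C 6.997, H 13.995, N 1.999, O 1.000
≈ 7:14:2:1 → C7H14N2O
Empirical-formula mass = 142.20 g/mol
n = 284.7 / 142.20 = 2.00 ≈ 2
Molecular formula = (C7H14N2O)×2 = C14H28N4O2

C14H28N4O2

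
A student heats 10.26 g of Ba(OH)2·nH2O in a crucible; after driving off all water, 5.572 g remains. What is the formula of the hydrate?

Mass of water lost = 10.26 − 5.572 = 4.688 g → 4.688 / 18.02 = 0.2602 mol H2O
Molar mass of Ba(OH)2 = 171.35 g/mol → mol Ba(OH)2 = 5.572 / 171.35 = 0.03252
n = 0.2602 / 0.03252 = 8.00 ≈ 8 → Ba(OH)2·8H2O

Ba(OH)2·8H2O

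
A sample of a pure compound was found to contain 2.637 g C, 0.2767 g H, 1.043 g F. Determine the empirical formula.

Moles — C: 2.637 / 12.01 = 0.2196 mol; H: 0.2767 / 1.008 = 0.2745 mol; F: 1.043 / 19.00 = 0.05489 mol
Ratios (÷ 0.05489): C 4.000, H 5.001, F 1.000
→ C4H5F

C4H5F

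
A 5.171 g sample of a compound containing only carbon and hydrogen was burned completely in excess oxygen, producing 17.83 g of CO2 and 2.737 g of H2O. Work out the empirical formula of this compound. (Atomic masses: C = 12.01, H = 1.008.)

C4H3

mol C = 17.83 / 44.01 = 0.4051; mass C = 0.4051 × 12.01 = 4.866 g
mol H = 2 × (2.737 / 18.02) = 0.3038; mass H = 0.3038 × 1.008 = 0.3062 g
Smallest is H at 0.3038 mol; normalising gives C 1.334, H 1.000
Multiply by 3: C 4.00, H 3.00 → C4H3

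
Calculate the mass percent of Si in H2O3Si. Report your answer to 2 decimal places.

Molar mass = 2(1.008) + 3(16.00) + 1(28.09) = 78.106 g/mol
Mass of Si per mole = 1 × 28.09 = 28.090 g
% Si = 28.090 / 78.106 × 100 = 35.96%

35.96%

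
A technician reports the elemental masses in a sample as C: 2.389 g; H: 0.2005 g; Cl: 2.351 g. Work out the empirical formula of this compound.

C3H3Cl

C: 2.389 g ÷ 12.01 g/mol = 0.1989 mol
H: 0.2005 g ÷ 1.008 g/mol = 0.1989 mol
Cl: 2.351 g ÷ 35.45 g/mol = 0.06632 mol
Divide by the smallest (0.06632 mol Cl): C 2.999, H 2.999, Cl 1.000
→ C3H3Cl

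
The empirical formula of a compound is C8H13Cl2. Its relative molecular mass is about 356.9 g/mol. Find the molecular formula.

Empirical-formula mass = 180.08 g/mol
n = 356.9 / 180.08 = 1.98 ≈ 2
Molecular formula = (C8H13Cl2)2 = C16H26Cl4

C16H26Cl4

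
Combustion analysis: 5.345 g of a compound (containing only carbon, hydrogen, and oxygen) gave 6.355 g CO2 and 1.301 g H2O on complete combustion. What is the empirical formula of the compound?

mol C = 6.355 / 44.01 = 0.1444; mass C = 0.1444 × 12.01 = 1.734 g
mol H = 2 × (1.301 / 18.02) = 0.1444; mass H = 0.1444 × 1.008 = 0.1456 g
mass O = 5.345 − (1.880) = 3.465 g → mol O = 0.2166
Divide by the smallest (0.1444 mol H): C 1.000, H 1.000, O 1.500
Multiply by 2: C 2.00, H 2.00, O 3.00 → C2H2O3

C2H2O3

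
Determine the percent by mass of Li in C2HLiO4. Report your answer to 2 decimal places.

Molar mass = 2(12.01) + 1(1.008) + 1(6.94) + 4(16.00) = 95.968 g/mol
Mass of Li per mole = 1 × 6.94 = 6.940 g
% Li = 6.940 / 95.968 × 100 = 7.23%

7.23%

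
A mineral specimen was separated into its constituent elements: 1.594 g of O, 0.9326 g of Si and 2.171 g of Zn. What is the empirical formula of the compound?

O3SiZn

Moles — O: 1.594 / 16.00 = 0.09963 mol; Si: 0.9326 / 28.09 = 0.0332 mol; Zn: 2.171 / 65.38 = 0.03321 mol
Ratios (÷ 0.0332): O 3.001, Si 1.000, Zn 1.000
≈ 3:1:1 → O3SiZn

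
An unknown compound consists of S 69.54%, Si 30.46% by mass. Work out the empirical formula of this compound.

Assume 100 g: 69.54 g S, 30.46 g Si.
S: 69.54 g ÷ 32.07 g/mol = 2.168 mol
Si: 30.46 g ÷ 28.09 g/mol = 1.084 mol
Ratios (÷ 1.084): S 2.000, Si 1.000
Ratio ≈ 2:1, so the empirical formula is S2Si

S2Si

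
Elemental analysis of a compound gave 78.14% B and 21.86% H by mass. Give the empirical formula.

Assume 100 g: 78.14 g B, 21.86 g H.
n(B) = 78.14/10.81 = 7.228, n(H) = 21.86/1.008 = 21.69
Smallest is B at 7.228 mol; normalising gives B 1.000, H 3.000
→ BH3

BH3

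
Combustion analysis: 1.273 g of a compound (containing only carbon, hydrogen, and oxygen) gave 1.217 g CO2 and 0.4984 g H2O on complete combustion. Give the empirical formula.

CH2O2

mol C = 1.217 / 44.01 = 0.02765; mass C = 0.02765 × 12.01 = 0.3321 g
mol H = 2 × (0.4984 / 18.02) = 0.05532; mass H = 0.05532 × 1.008 = 0.05576 g
mass O = 1.273 − (0.3879) = 0.8851 g → mol O = 0.05532
Smallest is C at 0.02765 mol; normalising gives C 1.000, H 2.000, O 2.001
Ratio ≈ 1:2:2, so the empirical formula is CH2O2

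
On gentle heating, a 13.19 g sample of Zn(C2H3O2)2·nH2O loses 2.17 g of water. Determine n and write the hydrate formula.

Zn(C2H3O2)2·2H2O

Mass of anhydrous Zn(C2H3O2)2 = 13.19 − 2.17 = 11.02 g
mol H2O = 2.17 / 18.02 = 0.1204
Molar mass of Zn(C2H3O2)2 = 183.47 g/mol → mol Zn(C2H3O2)2 = 11.02 / 183.47 = 0.06006
n = 0.1204 / 0.06006 = 2.00 ≈ 2 → Zn(C2H3O2)2·2H2O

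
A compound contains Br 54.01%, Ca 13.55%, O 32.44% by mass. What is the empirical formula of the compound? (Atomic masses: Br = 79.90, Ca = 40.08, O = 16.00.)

Br2CaO6

Assume 100 g: 54.01 g Br, 13.55 g Ca, 32.44 g O.
Br: 54.01 g ÷ 79.90 g/mol = 0.676 mol
Ca: 13.55 g ÷ 40.08 g/mol = 0.3381 mol
O: 32.44 g ÷ 16.00 g/mol = 2.027 mol
Smallest is Ca at 0.3381 mol; normalising gives Br 1.999, Ca 1.000, O 5.997
→ Br2CaO6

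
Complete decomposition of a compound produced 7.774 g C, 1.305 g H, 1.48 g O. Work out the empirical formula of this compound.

C7H14O

n(C) = 7.774/12.01 = 0.6473, n(H) = 1.305/1.008 = 1.295, n(O) = 1.48/16.00 = 0.0925
Smallest is O at 0.0925 mol; normalising gives C 6.998, H 13.996, O 1.000
→ C7H14O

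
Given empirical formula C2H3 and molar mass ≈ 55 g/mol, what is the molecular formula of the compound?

C4H6

Empirical-formula mass = 27.04 g/mol
n = 55 / 27.04 = 2.03 ≈ 2
Molecular formula = (C2H3)2 = C4H6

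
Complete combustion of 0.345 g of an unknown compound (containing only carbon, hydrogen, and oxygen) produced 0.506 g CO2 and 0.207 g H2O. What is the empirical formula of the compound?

mol C = 0.506 / 44.01 = 0.01150; mass C = 0.01150 × 12.01 = 0.1381 g
mol H = 2 × (0.207 / 18.02) = 0.02297; mass H = 0.02297 × 1.008 = 0.02316 g
mass O = 0.345 − (0.1612) = 0.1838 g → mol O = 0.01148
Divide by the smallest (0.01148 mol O): C 1.001, H 2.000, O 1.000
→ CH2O

CH2O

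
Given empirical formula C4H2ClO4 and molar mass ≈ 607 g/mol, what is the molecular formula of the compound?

C16H8Cl4O16

Empirical-formula mass = 149.51 g/mol
n = 607 / 149.51 = 4.06 ≈ 4
Molecular formula = (C4H2ClO4)4 = C16H8Cl4O16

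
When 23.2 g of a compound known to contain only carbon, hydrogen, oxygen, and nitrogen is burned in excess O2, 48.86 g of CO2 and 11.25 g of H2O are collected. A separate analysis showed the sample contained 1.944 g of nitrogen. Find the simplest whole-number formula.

C8H9NO3

mol C = 48.86 / 44.01 = 1.110; mass C = 1.110 × 12.01 = 13.33 g
mol H = 2 × (11.25 / 18.02) = 1.249; mass H = 1.249 × 1.008 = 1.259 g
mol N = 1.944 / 14.01 = 0.1388
mass O = 23.2 − (16.54) = 6.664 g → mol O = 0.4165
Ratios (÷ 0.1388): C 8.001, H 8.998, N 1.000, O 3.002
→ C8H9NO3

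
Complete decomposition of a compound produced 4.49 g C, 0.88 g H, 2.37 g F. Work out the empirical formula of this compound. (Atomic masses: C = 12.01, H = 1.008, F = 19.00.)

C3H7F

n(C) = 4.49/12.01 = 0.3739, n(H) = 0.88/1.008 = 0.873, n(F) = 2.37/19.00 = 0.1247
Divide by the smallest (0.1247 mol F): C 2.997, H 6.999, F 1.000
Ratio ≈ 3:7:1, so the empirical formula is C3H7F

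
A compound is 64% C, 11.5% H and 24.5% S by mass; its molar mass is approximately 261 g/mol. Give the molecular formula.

C14H30S2

Assume 100 g: 64 g C, 11.5 g H, 24.5 g S.
C: 64 g ÷ 12.01 g/mol = 5.329 mol
H: 11.5 g ÷ 1.008 g/mol = 11.41 mol
S: 24.5 g ÷ 32.07 g/mol = 0.764 mol
Ratios (÷ 0.764): C 6.975, H 14.934, S 1.000
≈ 7:15:1 → C7H15S
Empirical-formula mass = 131.26 g/mol
n = 261 / 131.26 = 1.99 ≈ 2
Molecular formula = (C7H15S)×2 = C14H30S2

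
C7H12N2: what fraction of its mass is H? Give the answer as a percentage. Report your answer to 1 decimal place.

Molar mass = 7(12.01) + 12(1.008) + 2(14.01) = 124.186 g/mol
Mass of H per mole = 12 × 1.008 = 12.096 g
% H = 12.096 / 124.186 × 100 = 9.7%

9.7%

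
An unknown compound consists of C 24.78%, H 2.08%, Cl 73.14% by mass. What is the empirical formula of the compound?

CHCl

Assume 100 g: 24.78 g C, 2.08 g H, 73.14 g Cl.
Moles — C: 24.78 / 12.01 = 2.063 mol; H: 2.08 / 1.008 = 2.063 mol; Cl: 73.14 / 35.45 = 2.063 mol
Divide by the smallest (2.063 mol Cl): C 1.000, H 1.000, Cl 1.000
→ CHCl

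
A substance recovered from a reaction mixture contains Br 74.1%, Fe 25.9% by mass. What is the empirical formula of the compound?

Assume 100 g: 74.1 g Br, 25.9 g Fe.
Moles — Br: 74.1 / 79.90 = 0.9274 mol; Fe: 25.9 / 55.85 = 0.4637 mol
Smallest is Fe at 0.4637 mol; normalising gives Br 2.000, Fe 1.000
Ratio ≈ 2:1, so the empirical formula is Br2Fe

Br2Fe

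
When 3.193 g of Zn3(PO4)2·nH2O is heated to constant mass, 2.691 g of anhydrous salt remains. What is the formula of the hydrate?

Mass of water lost = 3.193 − 2.691 = 0.502 g → 0.502 / 18.02 = 0.02786 mol H2O
Molar mass of Zn3(PO4)2 = 386.08 g/mol → mol Zn3(PO4)2 = 2.691 / 386.08 = 0.00697
n = 0.02786 / 0.00697 = 4.00 ≈ 4 → Zn3(PO4)2·4H2O

Zn3(PO4)2·4H2O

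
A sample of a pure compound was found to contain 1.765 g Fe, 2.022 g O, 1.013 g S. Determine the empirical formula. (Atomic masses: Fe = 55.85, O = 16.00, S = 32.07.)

FeO4S

Moles — Fe: 1.765 / 55.85 = 0.0316 mol; O: 2.022 / 16.00 = 0.1264 mol; S: 1.013 / 32.07 = 0.03159 mol
Ratios (÷ 0.03159): Fe 1.000, O 4.001, S 1.000
→ FeO4S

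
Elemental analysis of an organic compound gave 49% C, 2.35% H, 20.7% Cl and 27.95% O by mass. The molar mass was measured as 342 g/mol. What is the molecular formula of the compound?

C14H8Cl2O6

Assume 100 g: 49 g C, 2.35 g H, 20.7 g Cl, 27.95 g O.
n(C) = 49/12.01 = 4.08, n(H) = 2.35/1.008 = 2.331, n(Cl) = 20.7/35.45 = 0.5839, n(O) = 27.95/16.00 = 1.747
Divide by the smallest (0.5839 mol Cl): C 6.987, H 3.993, Cl 1.000, O 2.992
→ C7H4ClO3
Empirical-formula mass = 171.55 g/mol
n = 342 / 171.55 = 1.99 ≈ 2
Molecular formula = (C7H4ClO3)×2 = C14H8Cl2O6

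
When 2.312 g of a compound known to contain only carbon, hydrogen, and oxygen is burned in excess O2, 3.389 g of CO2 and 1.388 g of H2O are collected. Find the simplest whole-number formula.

CH2O

mol C = 3.389 / 44.01 = 0.07701; mass C = 0.07701 × 12.01 = 0.9248 g
mol H = 2 × (1.388 / 18.02) = 0.1541; mass H = 0.1541 × 1.008 = 0.1553 g
mass O = 2.312 − (1.080) = 1.232 g → mol O = 0.07699
Smallest is O at 0.07699 mol; normalising gives C 1.000, H 2.001, O 1.000
Ratio ≈ 1:2:1, so the empirical formula is CH2O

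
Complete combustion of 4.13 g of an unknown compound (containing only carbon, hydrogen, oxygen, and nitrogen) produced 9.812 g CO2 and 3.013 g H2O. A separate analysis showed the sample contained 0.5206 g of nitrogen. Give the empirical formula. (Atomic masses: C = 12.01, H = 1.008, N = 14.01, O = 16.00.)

mol C = 9.812 / 44.01 = 0.2229; mass C = 0.2229 × 12.01 = 2.678 g
mol H = 2 × (3.013 / 18.02) = 0.3344; mass H = 0.3344 × 1.008 = 0.3371 g
mol N = 0.5206 / 14.01 = 0.03716
mass O = 4.13 − (3.535) = 0.5947 g → mol O = 0.03717
Divide by the smallest (0.03716 mol N): C 6.000, H 8.999, N 1.000, O 1.000
→ C6H9NO

C6H9NO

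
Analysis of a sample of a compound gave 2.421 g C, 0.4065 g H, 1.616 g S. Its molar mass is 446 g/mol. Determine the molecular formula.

Moles — C: 2.421 / 12.01 = 0.2016 mol; H: 0.4065 / 1.008 = 0.4033 mol; S: 1.616 / 32.07 = 0.05039 mol
Divide by the smallest (0.05039 mol S): C 4.000, H 8.003, S 1.000
Ratio ≈ 4:8:1, so the empirical formula is C4H8S
Empirical-formula mass = 88.17 g/mol
n = 446 / 88.17 = 5.06 ≈ 5
Molecular formula = (C4H8S)×5 = C20H40S5

C20H40S5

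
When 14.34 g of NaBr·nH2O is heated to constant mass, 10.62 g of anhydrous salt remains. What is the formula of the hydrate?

Mass of water lost = 14.34 − 10.62 = 3.72 g → 3.72 / 18.02 = 0.2064 mol H2O
Molar mass of NaBr = 102.89 g/mol → mol NaBr = 10.62 / 102.89 = 0.1032
n = 0.2064 / 0.1032 = 2.00 ≈ 2 → NaBr·2H2O

NaBr·2H2O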